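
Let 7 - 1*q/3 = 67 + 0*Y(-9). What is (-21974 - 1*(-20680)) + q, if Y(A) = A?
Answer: -1474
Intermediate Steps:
q = -180 (q = 21 - 3*(67 + 0*(-9)) = 21 - 3*(67 + 0) = 21 - 3*67 = 21 - 201 = -180)
(-21974 - 1*(-20680)) + q = (-21974 - 1*(-20680)) - 180 = (-21974 + 20680) - 180 = -1294 - 180 = -1474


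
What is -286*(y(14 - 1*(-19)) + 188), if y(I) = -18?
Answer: -48620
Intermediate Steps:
-286*(y(14 - 1*(-19)) + 188) = -286*(-18 + 188) = -286*170 = -48620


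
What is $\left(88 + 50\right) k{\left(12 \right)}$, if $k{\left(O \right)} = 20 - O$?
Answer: $1104$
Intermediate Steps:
$\left(88 + 50\right) k{\left(12 \right)} = \left(88 + 50\right) \left(20 - 12\right) = 138 \left(20 - 12\right) = 138 \cdot 8 = 1104$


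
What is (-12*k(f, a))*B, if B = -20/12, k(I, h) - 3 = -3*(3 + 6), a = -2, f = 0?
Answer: -480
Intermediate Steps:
k(I, h) = -24 (k(I, h) = 3 - 3*(3 + 6) = 3 - 3*9 = 3 - 27 = -24)
B = -5/3 (B = -20*1/12 = -5/3 ≈ -1.6667)
(-12*k(f, a))*B = -12*(-24)*(-5/3) = 288*(-5/3) = -480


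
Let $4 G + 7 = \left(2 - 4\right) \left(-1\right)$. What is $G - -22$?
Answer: $\frac{83}{4} \approx 20.75$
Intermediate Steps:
$G = - \frac{5}{4}$ ($G = - \frac{7}{4} + \frac{\left(2 - 4\right) \left(-1\right)}{4} = - \frac{7}{4} + \frac{\left(-2\right) \left(-1\right)}{4} = - \frac{7}{4} + \frac{1}{4} \cdot 2 = - \frac{7}{4} + \frac{1}{2} = - \frac{5}{4} \approx -1.25$)
$G - -22 = - \frac{5}{4} - -22 = - \frac{5}{4} + 22 = \frac{83}{4}$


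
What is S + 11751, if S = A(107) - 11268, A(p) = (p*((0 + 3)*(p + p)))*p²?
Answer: 786478089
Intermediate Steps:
A(p) = 6*p⁴ (A(p) = (p*(3*(2*p)))*p² = (p*(6*p))*p² = (6*p²)*p² = 6*p⁴)
S = 786466338 (S = 6*107⁴ - 11268 = 6*131079601 - 11268 = 786477606 - 11268 = 786466338)
S + 11751 = 786466338 + 11751 = 786478089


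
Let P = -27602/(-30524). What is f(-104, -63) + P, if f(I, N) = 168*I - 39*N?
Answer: -229145129/15262 ≈ -15014.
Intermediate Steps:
f(I, N) = -39*N + 168*I
P = 13801/15262 (P = -27602*(-1/30524) = 13801/15262 ≈ 0.90427)
f(-104, -63) + P = (-39*(-63) + 168*(-104)) + 13801/15262 = (2457 - 17472) + 13801/15262 = -15015 + 13801/15262 = -229145129/15262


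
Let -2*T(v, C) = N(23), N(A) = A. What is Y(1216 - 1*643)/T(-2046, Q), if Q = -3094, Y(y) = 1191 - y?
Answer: -1236/23 ≈ -53.739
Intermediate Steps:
T(v, C) = -23/2 (T(v, C) = -½*23 = -23/2)
Y(1216 - 1*643)/T(-2046, Q) = (1191 - (1216 - 1*643))/(-23/2) = (1191 - (1216 - 643))*(-2/23) = (1191 - 1*573)*(-2/23) = (1191 - 573)*(-2/23) = 618*(-2/23) = -1236/23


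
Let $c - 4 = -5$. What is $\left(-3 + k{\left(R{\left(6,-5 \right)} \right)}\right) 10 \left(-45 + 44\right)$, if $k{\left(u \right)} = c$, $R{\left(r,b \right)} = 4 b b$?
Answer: $40$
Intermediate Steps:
$R{\left(r,b \right)} = 4 b^{2}$
$c = -1$ ($c = 4 - 5 = -1$)
$k{\left(u \right)} = -1$
$\left(-3 + k{\left(R{\left(6,-5 \right)} \right)}\right) 10 \left(-45 + 44\right) = \left(-3 - 1\right) 10 \left(-45 + 44\right) = \left(-4\right) 10 \left(-1\right) = \left(-40\right) \left(-1\right) = 40$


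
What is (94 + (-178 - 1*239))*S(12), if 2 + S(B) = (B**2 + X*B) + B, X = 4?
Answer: -65246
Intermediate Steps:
S(B) = -2 + B**2 + 5*B (S(B) = -2 + ((B**2 + 4*B) + B) = -2 + (B**2 + 5*B) = -2 + B**2 + 5*B)
(94 + (-178 - 1*239))*S(12) = (94 + (-178 - 1*239))*(-2 + 12**2 + 5*12) = (94 + (-178 - 239))*(-2 + 144 + 60) = (94 - 417)*202 = -323*202 = -65246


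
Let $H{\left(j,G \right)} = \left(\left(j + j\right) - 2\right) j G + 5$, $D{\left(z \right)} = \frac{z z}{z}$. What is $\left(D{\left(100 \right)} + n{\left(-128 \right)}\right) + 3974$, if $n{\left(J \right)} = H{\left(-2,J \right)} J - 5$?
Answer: $200037$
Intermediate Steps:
$D{\left(z \right)} = z$ ($D{\left(z \right)} = \frac{z^{2}}{z} = z$)
$H{\left(j,G \right)} = 5 + G j \left(-2 + 2 j\right)$ ($H{\left(j,G \right)} = \left(2 j - 2\right) j G + 5 = \left(-2 + 2 j\right) j G + 5 = j \left(-2 + 2 j\right) G + 5 = G j \left(-2 + 2 j\right) + 5 = 5 + G j \left(-2 + 2 j\right)$)
$n{\left(J \right)} = -5 + J \left(5 + 12 J\right)$ ($n{\left(J \right)} = \left(5 - 2 J \left(-2\right) + 2 J \left(-2\right)^{2}\right) J - 5 = \left(5 + 4 J + 2 J 4\right) J - 5 = \left(5 + 4 J + 8 J\right) J - 5 = \left(5 + 12 J\right) J - 5 = J \left(5 + 12 J\right) - 5 = -5 + J \left(5 + 12 J\right)$)
$\left(D{\left(100 \right)} + n{\left(-128 \right)}\right) + 3974 = \left(100 - \left(5 + 128 \left(5 + 12 \left(-128\right)\right)\right)\right) + 3974 = \left(100 - \left(5 + 128 \left(5 - 1536\right)\right)\right) + 3974 = \left(100 - -195963\right) + 3974 = \left(100 + \left(-5 + 195968\right)\right) + 3974 = \left(100 + 195963\right) + 3974 = 196063 + 3974 = 200037$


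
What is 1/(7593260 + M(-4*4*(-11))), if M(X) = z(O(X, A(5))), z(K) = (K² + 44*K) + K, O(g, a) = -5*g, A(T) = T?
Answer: 1/8328060 ≈ 1.2008e-7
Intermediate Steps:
z(K) = K² + 45*K
M(X) = -5*X*(45 - 5*X) (M(X) = (-5*X)*(45 - 5*X) = -5*X*(45 - 5*X))
1/(7593260 + M(-4*4*(-11))) = 1/(7593260 + 25*(-4*4*(-11))*(-9 - 4*4*(-11))) = 1/(7593260 + 25*(-16*(-11))*(-9 - 16*(-11))) = 1/(7593260 + 25*176*(-9 + 176)) = 1/(7593260 + 25*176*167) = 1/(7593260 + 734800) = 1/8328060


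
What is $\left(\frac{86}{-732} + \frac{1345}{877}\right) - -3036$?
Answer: $\frac{974955911}{320982} \approx 3037.4$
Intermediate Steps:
$\left(\frac{86}{-732} + \frac{1345}{877}\right) - -3036 = \left(86 \left(- \frac{1}{732}\right) + 1345 \cdot \frac{1}{877}\right) + 3036 = \left(- \frac{43}{366} + \frac{1345}{877}\right) + 3036 = \frac{454559}{320982} + 3036 = \frac{974955911}{320982}$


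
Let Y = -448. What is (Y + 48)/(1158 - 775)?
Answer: -400/383 ≈ -1.0444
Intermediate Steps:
(Y + 48)/(1158 - 775) = (-448 + 48)/(1158 - 775) = -400/383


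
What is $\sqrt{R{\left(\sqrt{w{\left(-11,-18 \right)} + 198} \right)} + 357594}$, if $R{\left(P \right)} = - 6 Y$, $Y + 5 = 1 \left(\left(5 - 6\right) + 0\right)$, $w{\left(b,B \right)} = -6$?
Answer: $\sqrt{357630} \approx 598.02$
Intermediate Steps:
$Y = -6$ ($Y = -5 + 1 \left(\left(5 - 6\right) + 0\right) = -5 + 1 \left(-1 + 0\right) = -5 + 1 \left(-1\right) = -5 - 1 = -6$)
$R{\left(P \right)} = 36$ ($R{\left(P \right)} = \left(-6\right) \left(-6\right) = 36$)
$\sqrt{R{\left(\sqrt{w{\left(-11,-18 \right)} + 198} \right)} + 357594} = \sqrt{36 + 357594} = \sqrt{357630}$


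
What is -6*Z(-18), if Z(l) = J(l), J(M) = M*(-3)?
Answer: -324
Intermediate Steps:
J(M) = -3*M
Z(l) = -3*l
-6*Z(-18) = -(-18)*(-18) = -6*54 = -324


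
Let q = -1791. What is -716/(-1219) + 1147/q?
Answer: -115837/2183229 ≈ -0.053058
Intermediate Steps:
-716/(-1219) + 1147/q = -716/(-1219) + 1147/(-1791) = -716*(-1/1219) + 1147*(-1/1791) = 716/1219 - 1147/1791 = -115837/2183229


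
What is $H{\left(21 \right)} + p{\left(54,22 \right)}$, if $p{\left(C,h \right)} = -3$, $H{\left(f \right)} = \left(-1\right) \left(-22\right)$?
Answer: $19$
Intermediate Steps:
$H{\left(f \right)} = 22$
$H{\left(21 \right)} + p{\left(54,22 \right)} = 22 - 3 = 19$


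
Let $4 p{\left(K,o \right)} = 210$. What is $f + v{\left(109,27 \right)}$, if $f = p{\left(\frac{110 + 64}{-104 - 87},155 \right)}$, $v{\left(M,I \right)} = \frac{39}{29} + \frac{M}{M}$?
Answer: $\frac{3181}{58} \approx 54.845$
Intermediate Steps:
$v{\left(M,I \right)} = \frac{68}{29}$ ($v{\left(M,I \right)} = 39 \cdot \frac{1}{29} + 1 = \frac{39}{29} + 1 = \frac{68}{29}$)
$p{\left(K,o \right)} = \frac{105}{2}$ ($p{\left(K,o \right)} = \frac{1}{4} \cdot 210 = \frac{105}{2}$)
$f = \frac{105}{2} \approx 52.5$
$f + v{\left(109,27 \right)} = \frac{105}{2} + \frac{68}{29} = \frac{3181}{58}$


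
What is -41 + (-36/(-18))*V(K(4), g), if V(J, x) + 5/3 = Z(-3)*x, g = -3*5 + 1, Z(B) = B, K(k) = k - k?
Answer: 119/3 ≈ 39.667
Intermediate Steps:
K(k) = 0
g = -14 (g = -15 + 1 = -14)
V(J, x) = -5/3 - 3*x
-41 + (-36/(-18))*V(K(4), g) = -41 + (-36/(-18))*(-5/3 - 3*(-14)) = -41 + (-36*(-1/18))*(-5/3 + 42) = -41 + 2*(121/3) = -41 + 242/3 = 119/3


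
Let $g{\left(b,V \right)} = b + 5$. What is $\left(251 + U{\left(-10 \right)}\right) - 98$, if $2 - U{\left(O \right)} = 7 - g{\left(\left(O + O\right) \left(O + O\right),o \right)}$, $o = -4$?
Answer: $553$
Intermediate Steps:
$g{\left(b,V \right)} = 5 + b$
$U{\left(O \right)} = 4 O^{2}$ ($U{\left(O \right)} = 2 - \left(7 - \left(5 + \left(O + O\right) \left(O + O\right)\right)\right) = 2 - \left(7 - \left(5 + 2 O 2 O\right)\right) = 2 - \left(7 - \left(5 + 4 O^{2}\right)\right) = 2 - \left(2 - 4 O^{2}\right) = 2 + \left(-2 + 4 O^{2}\right) = 4 O^{2}$)
$\left(251 + U{\left(-10 \right)}\right) - 98 = \left(251 + 4 \left(-10\right)^{2}\right) - 98 = \left(251 + 4 \cdot 100\right) - 98 = \left(251 + 400\right) - 98 = 651 - 98 = 553$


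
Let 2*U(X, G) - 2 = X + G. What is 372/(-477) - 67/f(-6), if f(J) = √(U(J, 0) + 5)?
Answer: -124/159 - 67*√3/3 ≈ -39.462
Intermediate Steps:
U(X, G) = 1 + G/2 + X/2 (U(X, G) = 1 + (X + G)/2 = 1 + (G + X)/2 = 1 + (G/2 + X/2) = 1 + G/2 + X/2)
f(J) = √(6 + J/2) (f(J) = √((1 + (½)*0 + J/2) + 5) = √((1 + 0 + J/2) + 5) = √((1 + J/2) + 5) = √(6 + J/2))
372/(-477) - 67/f(-6) = 372/(-477) - 67*2/√(24 + 2*(-6)) = 372*(-1/477) - 67*2/√(24 - 12) = -124/159 - 67*√3/3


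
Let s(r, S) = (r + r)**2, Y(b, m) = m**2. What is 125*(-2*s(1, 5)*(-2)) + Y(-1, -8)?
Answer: 2064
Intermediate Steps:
s(r, S) = 4*r**2 (s(r, S) = (2*r)**2 = 4*r**2)
125*(-2*s(1, 5)*(-2)) + Y(-1, -8) = 125*(-8*1**2*(-2)) + (-8)**2 = 125*(-8*(-2)) + 64 = 125*16 + 64 = 2000 + 64 = 2064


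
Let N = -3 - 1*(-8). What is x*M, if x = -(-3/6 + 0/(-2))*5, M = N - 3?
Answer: 5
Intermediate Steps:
N = 5 (N = -3 + 8 = 5)
M = 2 (M = 5 - 3 = 2)
x = 5/2 (x = -(-3*1/6 + 0*(-1/2))*5 = -(-1/2 + 0)*5 = -1*(-1/2)*5 = (1/2)*5 = 5/2 ≈ 2.5000)
x*M = (5/2)*2 = 5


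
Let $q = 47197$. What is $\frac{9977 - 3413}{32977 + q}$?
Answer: $\frac{3282}{40087} \approx 0.081872$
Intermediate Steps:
$\frac{9977 - 3413}{32977 + q} = \frac{9977 - 3413}{32977 + 47197} = \frac{6564}{80174} = 6564 \cdot \frac{1}{80174} = \frac{3282}{40087}$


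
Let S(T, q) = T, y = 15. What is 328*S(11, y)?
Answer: 3608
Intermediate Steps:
328*S(11, y) = 328*11 = 3608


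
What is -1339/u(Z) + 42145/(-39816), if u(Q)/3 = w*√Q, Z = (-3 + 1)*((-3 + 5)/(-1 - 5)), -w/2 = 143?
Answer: -42145/39816 + 103*√6/132 ≈ 0.85285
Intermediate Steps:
w = -286 (w = -2*143 = -286)
Z = ⅔ (Z = -4/(-6) = -4*(-1)/6 = -2*(-⅓) = ⅔ ≈ 0.66667)
u(Q) = -858*√Q (u(Q) = 3*(-286*√Q) = -858*√Q)
-1339/u(Z) + 42145/(-39816) = -1339*(-√6/1716) + 42145/(-39816) = -1339*(-√6/1716) + 42145*(-1/39816) = -1339*(-√6/1716) - 42145/39816 = -(-103)*√6/132 - 42145/39816 = 103*√6/132 - 42145/39816 = -42145/39816 + 103*√6/132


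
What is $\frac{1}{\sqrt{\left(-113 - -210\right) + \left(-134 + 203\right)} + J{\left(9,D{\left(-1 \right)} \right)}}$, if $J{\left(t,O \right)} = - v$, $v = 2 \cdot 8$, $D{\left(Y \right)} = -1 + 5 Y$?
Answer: $- \frac{8}{45} - \frac{\sqrt{166}}{90} \approx -0.32093$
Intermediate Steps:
$v = 16$
$J{\left(t,O \right)} = -16$ ($J{\left(t,O \right)} = \left(-1\right) 16 = -16$)
$\frac{1}{\sqrt{\left(-113 - -210\right) + \left(-134 + 203\right)} + J{\left(9,D{\left(-1 \right)} \right)}} = \frac{1}{\sqrt{\left(-113 - -210\right) + \left(-134 + 203\right)} - 16} = \frac{1}{\sqrt{\left(-113 + 210\right) + 69} - 16} = \frac{1}{\sqrt{97 + 69} - 16} = \frac{1}{\sqrt{166} - 16} = \frac{1}{-16 + \sqrt{166}}$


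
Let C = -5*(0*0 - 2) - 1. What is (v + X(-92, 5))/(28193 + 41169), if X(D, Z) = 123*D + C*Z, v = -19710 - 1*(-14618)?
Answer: -16363/69362 ≈ -0.23591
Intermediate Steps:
C = 9 (C = -5*(0 - 2) - 1 = -5*(-2) - 1 = 10 - 1 = 9)
v = -5092 (v = -19710 + 14618 = -5092)
X(D, Z) = 9*Z + 123*D (X(D, Z) = 123*D + 9*Z = 9*Z + 123*D)
(v + X(-92, 5))/(28193 + 41169) = (-5092 + (9*5 + 123*(-92)))/(28193 + 41169) = (-5092 + (45 - 11316))/69362 = (-5092 - 11271)*(1/69362) = -16363*1/69362 = -16363/69362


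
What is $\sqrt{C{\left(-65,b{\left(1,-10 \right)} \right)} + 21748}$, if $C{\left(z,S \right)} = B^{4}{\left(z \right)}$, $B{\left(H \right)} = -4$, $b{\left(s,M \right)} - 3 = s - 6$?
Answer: $2 \sqrt{5501} \approx 148.34$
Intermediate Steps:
$b{\left(s,M \right)} = -3 + s$ ($b{\left(s,M \right)} = 3 + \left(s - 6\right) = 3 + \left(-6 + s\right) = -3 + s$)
$C{\left(z,S \right)} = 256$ ($C{\left(z,S \right)} = \left(-4\right)^{4} = 256$)
$\sqrt{C{\left(-65,b{\left(1,-10 \right)} \right)} + 21748} = \sqrt{256 + 21748} = \sqrt{22004} = 2 \sqrt{5501}$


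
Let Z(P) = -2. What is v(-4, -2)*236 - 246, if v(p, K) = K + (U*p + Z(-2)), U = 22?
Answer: -21958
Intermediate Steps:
v(p, K) = -2 + K + 22*p (v(p, K) = K + (22*p - 2) = K + (-2 + 22*p) = -2 + K + 22*p)
v(-4, -2)*236 - 246 = (-2 - 2 + 22*(-4))*236 - 246 = (-2 - 2 - 88)*236 - 246 = -92*236 - 246 = -21712 - 246 = -21958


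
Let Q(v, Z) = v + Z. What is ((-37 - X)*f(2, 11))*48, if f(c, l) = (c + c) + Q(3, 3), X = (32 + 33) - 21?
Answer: -38880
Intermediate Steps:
X = 44 (X = 65 - 21 = 44)
Q(v, Z) = Z + v
f(c, l) = 6 + 2*c (f(c, l) = (c + c) + (3 + 3) = 2*c + 6 = 6 + 2*c)
((-37 - X)*f(2, 11))*48 = ((-37 - 1*44)*(6 + 2*2))*48 = ((-37 - 44)*(6 + 4))*48 = -81*10*48 = -810*48 = -38880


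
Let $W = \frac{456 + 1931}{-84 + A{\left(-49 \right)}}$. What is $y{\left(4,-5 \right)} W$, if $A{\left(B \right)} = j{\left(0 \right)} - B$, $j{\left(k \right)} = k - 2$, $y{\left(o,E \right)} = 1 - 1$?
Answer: $0$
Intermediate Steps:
$y{\left(o,E \right)} = 0$
$j{\left(k \right)} = -2 + k$
$A{\left(B \right)} = -2 - B$ ($A{\left(B \right)} = \left(-2 + 0\right) - B = -2 - B$)
$W = - \frac{2387}{37}$ ($W = \frac{456 + 1931}{-84 - -47} = \frac{2387}{-84 + \left(-2 + 49\right)} = \frac{2387}{-84 + 47} = \frac{2387}{-37} = 2387 \left(- \frac{1}{37}\right) = - \frac{2387}{37} \approx -64.514$)
$y{\left(4,-5 \right)} W = 0 \left(- \frac{2387}{37}\right) = 0$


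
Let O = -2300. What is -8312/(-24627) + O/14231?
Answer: 61645972/350466837 ≈ 0.17590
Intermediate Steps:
-8312/(-24627) + O/14231 = -8312/(-24627) - 2300/14231 = -8312*(-1/24627) - 2300*1/14231 = 8312/24627 - 2300/14231 = 61645972/350466837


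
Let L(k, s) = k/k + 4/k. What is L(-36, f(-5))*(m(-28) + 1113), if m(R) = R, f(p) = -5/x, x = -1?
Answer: 8680/9 ≈ 964.44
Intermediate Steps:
f(p) = 5 (f(p) = -5/(-1) = -5*(-1) = 5)
L(k, s) = 1 + 4/k
L(-36, f(-5))*(m(-28) + 1113) = ((4 - 36)/(-36))*(-28 + 1113) = -1/36*(-32)*1085 = (8/9)*1085 = 8680/9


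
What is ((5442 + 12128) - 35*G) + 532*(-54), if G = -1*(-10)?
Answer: -11508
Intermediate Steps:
G = 10
((5442 + 12128) - 35*G) + 532*(-54) = ((5442 + 12128) - 35*10) + 532*(-54) = (17570 - 350) - 28728 = 17220 - 28728 = -11508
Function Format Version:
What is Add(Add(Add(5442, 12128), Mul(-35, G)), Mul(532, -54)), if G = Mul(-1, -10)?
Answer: -11508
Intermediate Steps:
G = 10
Add(Add(Add(5442, 12128), Mul(-35, G)), Mul(532, -54)) = Add(Add(Add(5442, 12128), Mul(-35, 10)), Mul(532, -54)) = Add(Add(17570, -350), -28728) = Add(17220, -28728) = -11508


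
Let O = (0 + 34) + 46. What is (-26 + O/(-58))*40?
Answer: -31760/29 ≈ -1095.2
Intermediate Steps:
O = 80 (O = 34 + 46 = 80)
(-26 + O/(-58))*40 = (-26 + 80/(-58))*40 = (-26 + 80*(-1/58))*40 = (-26 - 40/29)*40 = -794/29*40 = -31760/29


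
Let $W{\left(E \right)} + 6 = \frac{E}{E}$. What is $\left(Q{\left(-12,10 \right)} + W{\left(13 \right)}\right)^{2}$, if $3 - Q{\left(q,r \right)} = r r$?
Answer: $10404$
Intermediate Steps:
$W{\left(E \right)} = -5$ ($W{\left(E \right)} = -6 + \frac{E}{E} = -6 + 1 = -5$)
$Q{\left(q,r \right)} = 3 - r^{2}$ ($Q{\left(q,r \right)} = 3 - r r = 3 - r^{2}$)
$\left(Q{\left(-12,10 \right)} + W{\left(13 \right)}\right)^{2} = \left(\left(3 - 10^{2}\right) - 5\right)^{2} = \left(\left(3 - 100\right) - 5\right)^{2} = \left(-97 - 5\right)^{2} = \left(-102\right)^{2} = 10404$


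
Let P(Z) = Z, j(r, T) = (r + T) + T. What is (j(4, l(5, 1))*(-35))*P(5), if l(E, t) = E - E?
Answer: -700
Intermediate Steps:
l(E, t) = 0
j(r, T) = r + 2*T (j(r, T) = (T + r) + T = r + 2*T)
(j(4, l(5, 1))*(-35))*P(5) = ((4 + 2*0)*(-35))*5 = ((4 + 0)*(-35))*5 = (4*(-35))*5 = -140*5 = -700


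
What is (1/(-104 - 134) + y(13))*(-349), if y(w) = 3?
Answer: -248837/238 ≈ -1045.5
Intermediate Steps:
(1/(-104 - 134) + y(13))*(-349) = (1/(-104 - 134) + 3)*(-349) = (1/(-238) + 3)*(-349) = (-1/238 + 3)*(-349) = (713/238)*(-349) = -248837/238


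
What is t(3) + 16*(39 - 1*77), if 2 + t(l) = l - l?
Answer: -610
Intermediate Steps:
t(l) = -2 (t(l) = -2 + (l - l) = -2 + 0 = -2)
t(3) + 16*(39 - 1*77) = -2 + 16*(39 - 1*77) = -2 + 16*(39 - 77) = -2 + 16*(-38) = -2 - 608 = -610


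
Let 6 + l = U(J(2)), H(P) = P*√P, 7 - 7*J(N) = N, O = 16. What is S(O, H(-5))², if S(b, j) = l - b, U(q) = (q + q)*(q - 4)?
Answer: 1710864/2401 ≈ 712.56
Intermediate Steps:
J(N) = 1 - N/7
H(P) = P^(3/2)
U(q) = 2*q*(-4 + q) (U(q) = (2*q)*(-4 + q) = 2*q*(-4 + q))
l = -524/49 (l = -6 + 2*(1 - ⅐*2)*(-4 + (1 - ⅐*2)) = -6 + 2*(1 - 2/7)*(-4 + (1 - 2/7)) = -6 + 2*(5/7)*(-4 + 5/7) = -6 + 2*(5/7)*(-23/7) = -6 - 230/49 = -524/49 ≈ -10.694)
S(b, j) = -524/49 - b
S(O, H(-5))² = (-524/49 - 1*16)² = (-524/49 - 16)² = (-1308/49)² = 1710864/2401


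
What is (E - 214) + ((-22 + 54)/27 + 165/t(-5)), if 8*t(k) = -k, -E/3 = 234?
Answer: -17572/27 ≈ -650.81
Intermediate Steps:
E = -702 (E = -3*234 = -702)
t(k) = -k/8 (t(k) = (-k)/8 = -k/8)
(E - 214) + ((-22 + 54)/27 + 165/t(-5)) = (-702 - 214) + ((-22 + 54)/27 + 165/((-⅛*(-5)))) = -916 + (32*(1/27) + 165/(5/8)) = -916 + (32/27 + 165*(8/5)) = -916 + (32/27 + 264) = -916 + 7160/27 = -17572/27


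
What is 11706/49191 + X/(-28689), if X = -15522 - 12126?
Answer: 188429578/156804511 ≈ 1.2017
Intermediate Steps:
X = -27648
11706/49191 + X/(-28689) = 11706/49191 - 27648/(-28689) = 11706*(1/49191) - 27648*(-1/28689) = 3902/16397 + 9216/9563 = 188429578/156804511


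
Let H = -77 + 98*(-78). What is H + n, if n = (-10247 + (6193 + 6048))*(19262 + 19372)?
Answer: 77028475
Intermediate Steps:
n = 77036196 (n = (-10247 + 12241)*38634 = 1994*38634 = 77036196)
H = -7721 (H = -77 - 7644 = -7721)
H + n = -7721 + 77036196 = 77028475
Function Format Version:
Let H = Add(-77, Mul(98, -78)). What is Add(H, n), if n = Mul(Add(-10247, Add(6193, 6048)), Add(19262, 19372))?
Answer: 77028475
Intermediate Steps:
n = 77036196 (n = Mul(Add(-10247, 12241), 38634) = Mul(1994, 38634) = 77036196)
H = -7721 (H = Add(-77, -7644) = -7721)
Add(H, n) = Add(-7721, 77036196) = 77028475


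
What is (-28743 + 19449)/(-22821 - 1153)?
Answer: 4647/11987 ≈ 0.38767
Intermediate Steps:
(-28743 + 19449)/(-22821 - 1153) = -9294/(-23974) = -9294*(-1/23974) = 4647/11987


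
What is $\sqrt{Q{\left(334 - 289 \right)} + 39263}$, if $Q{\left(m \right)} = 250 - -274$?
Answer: $\sqrt{39787} \approx 199.47$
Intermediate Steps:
$Q{\left(m \right)} = 524$ ($Q{\left(m \right)} = 250 + 274 = 524$)
$\sqrt{Q{\left(334 - 289 \right)} + 39263} = \sqrt{524 + 39263} = \sqrt{39787}$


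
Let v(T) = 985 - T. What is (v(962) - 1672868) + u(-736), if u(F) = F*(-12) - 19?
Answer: -1664032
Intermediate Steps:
u(F) = -19 - 12*F (u(F) = -12*F - 19 = -19 - 12*F)
(v(962) - 1672868) + u(-736) = ((985 - 1*962) - 1672868) + (-19 - 12*(-736)) = ((985 - 962) - 1672868) + (-19 + 8832) = (23 - 1672868) + 8813 = -1672845 + 8813 = -1664032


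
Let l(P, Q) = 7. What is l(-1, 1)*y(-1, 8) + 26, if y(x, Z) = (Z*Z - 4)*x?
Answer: -394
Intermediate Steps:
y(x, Z) = x*(-4 + Z²) (y(x, Z) = (Z² - 4)*x = (-4 + Z²)*x = x*(-4 + Z²))
l(-1, 1)*y(-1, 8) + 26 = 7*(-(-4 + 8²)) + 26 = 7*(-(-4 + 64)) + 26 = 7*(-1*60) + 26 = 7*(-60) + 26 = -420 + 26 = -394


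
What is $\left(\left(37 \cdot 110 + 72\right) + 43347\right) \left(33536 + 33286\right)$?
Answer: $3173309958$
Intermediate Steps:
$\left(\left(37 \cdot 110 + 72\right) + 43347\right) \left(33536 + 33286\right) = \left(\left(4070 + 72\right) + 43347\right) 66822 = \left(4142 + 43347\right) 66822 = 47489 \cdot 66822 = 3173309958$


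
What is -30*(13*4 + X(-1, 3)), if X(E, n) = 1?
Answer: -1590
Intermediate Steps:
-30*(13*4 + X(-1, 3)) = -30*(13*4 + 1) = -30*(52 + 1) = -30*53 = -1590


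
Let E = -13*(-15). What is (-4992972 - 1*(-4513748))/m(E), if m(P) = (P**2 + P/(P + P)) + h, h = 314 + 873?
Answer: -958448/78425 ≈ -12.221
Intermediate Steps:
h = 1187
E = 195
m(P) = 2375/2 + P**2 (m(P) = (P**2 + P/(P + P)) + 1187 = (P**2 + P/((2*P))) + 1187 = (P**2 + (1/(2*P))*P) + 1187 = (P**2 + 1/2) + 1187 = (1/2 + P**2) + 1187 = 2375/2 + P**2)
(-4992972 - 1*(-4513748))/m(E) = (-4992972 - 1*(-4513748))/(2375/2 + 195**2) = (-4992972 + 4513748)/(2375/2 + 38025) = -479224/78425/2 = -479224*2/78425 = -958448/78425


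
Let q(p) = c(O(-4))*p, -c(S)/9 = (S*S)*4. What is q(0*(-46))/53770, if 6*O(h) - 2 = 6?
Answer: 0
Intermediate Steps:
O(h) = 4/3 (O(h) = ⅓ + (⅙)*6 = ⅓ + 1 = 4/3)
c(S) = -36*S² (c(S) = -9*S*S*4 = -9*S²*4 = -36*S²)
q(p) = -64*p (q(p) = (-36*(4/3)²)*p = (-36*16/9)*p = -64*p)
q(0*(-46))/53770 = -0*(-46)/53770 = -64*0*(1/53770) = 0*(1/53770) = 0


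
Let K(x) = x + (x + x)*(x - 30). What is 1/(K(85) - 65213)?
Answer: -1/55778 ≈ -1.7928e-5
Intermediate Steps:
K(x) = x + 2*x*(-30 + x) (K(x) = x + (2*x)*(-30 + x) = x + 2*x*(-30 + x))
1/(K(85) - 65213) = 1/(85*(-59 + 2*85) - 65213) = 1/(85*(-59 + 170) - 65213) = 1/(85*111 - 65213) = 1/(9435 - 65213) = 1/(-55778) = -1/55778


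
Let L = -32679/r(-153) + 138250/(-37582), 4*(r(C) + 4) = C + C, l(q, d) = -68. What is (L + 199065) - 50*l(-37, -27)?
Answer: 26684552316/131537 ≈ 2.0287e+5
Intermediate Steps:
r(C) = -4 + C/2 (r(C) = -4 + (C + C)/4 = -4 + (2*C)/4 = -4 + C/2)
L = 52913611/131537 (L = -32679/(-4 + (½)*(-153)) + 138250/(-37582) = -32679/(-4 - 153/2) + 138250*(-1/37582) = -32679/(-161/2) - 69125/18791 = -32679*(-2/161) - 69125/18791 = 65358/161 - 69125/18791 = 52913611/131537 ≈ 402.27)
(L + 199065) - 50*l(-37, -27) = (52913611/131537 + 199065) - 50*(-68) = 26237326516/131537 + 3400 = 26684552316/131537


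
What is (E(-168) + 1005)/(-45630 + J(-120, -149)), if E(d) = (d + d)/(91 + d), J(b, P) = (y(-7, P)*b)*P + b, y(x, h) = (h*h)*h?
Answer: -3701/216869304190 ≈ -1.7066e-8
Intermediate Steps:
y(x, h) = h³ (y(x, h) = h²*h = h³)
J(b, P) = b + b*P⁴ (J(b, P) = (P³*b)*P + b = (b*P³)*P + b = b*P⁴ + b = b + b*P⁴)
E(d) = 2*d/(91 + d) (E(d) = (2*d)/(91 + d) = 2*d/(91 + d))
(E(-168) + 1005)/(-45630 + J(-120, -149)) = (2*(-168)/(91 - 168) + 1005)/(-45630 - 120*(1 + (-149)⁴)) = (2*(-168)/(-77) + 1005)/(-45630 - 120*(1 + 492884401)) = (2*(-168)*(-1/77) + 1005)/(-45630 - 120*492884402) = (48/11 + 1005)/(-45630 - 59146128240) = (11103/11)/(-59146173870) = (11103/11)*(-1/59146173870) = -3701/216869304190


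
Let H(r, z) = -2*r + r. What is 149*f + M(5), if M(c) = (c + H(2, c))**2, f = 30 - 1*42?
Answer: -1779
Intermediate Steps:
f = -12 (f = 30 - 42 = -12)
H(r, z) = -r
M(c) = (-2 + c)**2 (M(c) = (c - 1*2)**2 = (c - 2)**2 = (-2 + c)**2)
149*f + M(5) = 149*(-12) + (-2 + 5)**2 = -1788 + 3**2 = -1788 + 9 = -1779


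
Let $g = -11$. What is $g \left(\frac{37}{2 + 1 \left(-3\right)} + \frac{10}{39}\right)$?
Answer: $\frac{15763}{39} \approx 404.18$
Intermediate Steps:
$g \left(\frac{37}{2 + 1 \left(-3\right)} + \frac{10}{39}\right) = - 11 \left(\frac{37}{2 + 1 \left(-3\right)} + \frac{10}{39}\right) = - 11 \left(\frac{37}{2 - 3} + 10 \cdot \frac{1}{39}\right) = - 11 \left(\frac{37}{-1} + \frac{10}{39}\right) = - 11 \left(37 \left(-1\right) + \frac{10}{39}\right) = - 11 \left(-37 + \frac{10}{39}\right) = \left(-11\right) \left(- \frac{1433}{39}\right) = \frac{15763}{39}$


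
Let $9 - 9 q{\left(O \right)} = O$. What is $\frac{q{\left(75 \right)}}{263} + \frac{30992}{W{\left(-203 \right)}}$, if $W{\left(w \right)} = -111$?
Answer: $- \frac{8151710}{29193} \approx -279.23$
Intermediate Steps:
$q{\left(O \right)} = 1 - \frac{O}{9}$
$\frac{q{\left(75 \right)}}{263} + \frac{30992}{W{\left(-203 \right)}} = \frac{1 - \frac{25}{3}}{263} + \frac{30992}{-111} = \left(1 - \frac{25}{3}\right) \frac{1}{263} + 30992 \left(- \frac{1}{111}\right) = \left(- \frac{22}{3}\right) \frac{1}{263} - \frac{30992}{111} = - \frac{22}{789} - \frac{30992}{111} = - \frac{8151710}{29193}$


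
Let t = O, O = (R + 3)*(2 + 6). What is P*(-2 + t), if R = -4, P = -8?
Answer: 80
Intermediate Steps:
O = -8 (O = (-4 + 3)*(2 + 6) = -1*8 = -8)
t = -8
P*(-2 + t) = -8*(-2 - 8) = -8*(-10) = 80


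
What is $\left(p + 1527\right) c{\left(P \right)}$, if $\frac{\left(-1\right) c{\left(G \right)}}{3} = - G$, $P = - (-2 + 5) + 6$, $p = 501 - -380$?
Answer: $21672$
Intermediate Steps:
$p = 881$ ($p = 501 + 380 = 881$)
$P = 3$ ($P = \left(-1\right) 3 + 6 = -3 + 6 = 3$)
$c{\left(G \right)} = 3 G$ ($c{\left(G \right)} = - 3 \left(- G\right) = 3 G$)
$\left(p + 1527\right) c{\left(P \right)} = \left(881 + 1527\right) 3 \cdot 3 = 2408 \cdot 9 = 21672$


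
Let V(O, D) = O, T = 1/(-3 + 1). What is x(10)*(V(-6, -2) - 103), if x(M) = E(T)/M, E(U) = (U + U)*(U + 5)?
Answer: 981/20 ≈ 49.050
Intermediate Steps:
T = -½ (T = 1/(-2) = -½ ≈ -0.50000)
E(U) = 2*U*(5 + U) (E(U) = (2*U)*(5 + U) = 2*U*(5 + U))
x(M) = -9/(2*M) (x(M) = (2*(-½)*(5 - ½))/M = (2*(-½)*(9/2))/M = -9/(2*M))
x(10)*(V(-6, -2) - 103) = (-9/2/10)*(-6 - 103) = -9/2*⅒*(-109) = -9/20*(-109) = 981/20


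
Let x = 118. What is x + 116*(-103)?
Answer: -11830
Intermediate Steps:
x + 116*(-103) = 118 + 116*(-103) = 118 - 11948 = -11830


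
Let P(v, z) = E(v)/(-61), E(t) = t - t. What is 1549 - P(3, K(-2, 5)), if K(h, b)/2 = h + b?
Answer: 1549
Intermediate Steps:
E(t) = 0
K(h, b) = 2*b + 2*h (K(h, b) = 2*(h + b) = 2*(b + h) = 2*b + 2*h)
P(v, z) = 0 (P(v, z) = 0/(-61) = 0*(-1/61) = 0)
1549 - P(3, K(-2, 5)) = 1549 - 1*0 = 1549 + 0 = 1549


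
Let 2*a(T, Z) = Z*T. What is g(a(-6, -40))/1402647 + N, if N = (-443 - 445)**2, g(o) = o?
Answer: 368682958696/467549 ≈ 7.8854e+5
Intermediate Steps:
a(T, Z) = T*Z/2 (a(T, Z) = (Z*T)/2 = (T*Z)/2 = T*Z/2)
N = 788544 (N = (-888)**2 = 788544)
g(a(-6, -40))/1402647 + N = ((1/2)*(-6)*(-40))/1402647 + 788544 = 120*(1/1402647) + 788544 = 40/467549 + 788544 = 368682958696/467549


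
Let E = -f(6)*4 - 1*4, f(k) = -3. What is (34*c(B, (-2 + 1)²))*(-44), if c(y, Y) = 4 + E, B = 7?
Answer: -17952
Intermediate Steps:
E = 8 (E = -1*(-3)*4 - 1*4 = 3*4 - 4 = 12 - 4 = 8)
c(y, Y) = 12 (c(y, Y) = 4 + 8 = 12)
(34*c(B, (-2 + 1)²))*(-44) = (34*12)*(-44) = 408*(-44) = -17952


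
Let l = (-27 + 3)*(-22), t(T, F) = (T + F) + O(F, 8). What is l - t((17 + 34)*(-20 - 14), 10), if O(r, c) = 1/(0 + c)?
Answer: 18015/8 ≈ 2251.9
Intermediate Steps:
O(r, c) = 1/c
t(T, F) = 1/8 + F + T (t(T, F) = (T + F) + 1/8 = (F + T) + 1/8 = 1/8 + F + T)
l = 528 (l = -24*(-22) = 528)
l - t((17 + 34)*(-20 - 14), 10) = 528 - (1/8 + 10 + (17 + 34)*(-20 - 14)) = 528 - (1/8 + 10 + 51*(-34)) = 528 - (1/8 + 10 - 1734) = 528 - 1*(-13791/8) = 528 + 13791/8 = 18015/8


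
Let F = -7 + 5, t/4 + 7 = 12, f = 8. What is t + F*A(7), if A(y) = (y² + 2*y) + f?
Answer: -122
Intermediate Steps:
A(y) = 8 + y² + 2*y (A(y) = (y² + 2*y) + 8 = 8 + y² + 2*y)
t = 20 (t = -28 + 4*12 = -28 + 48 = 20)
F = -2
t + F*A(7) = 20 - 2*(8 + 7² + 2*7) = 20 - 2*(8 + 49 + 14) = 20 - 2*71 = 20 - 142 = -122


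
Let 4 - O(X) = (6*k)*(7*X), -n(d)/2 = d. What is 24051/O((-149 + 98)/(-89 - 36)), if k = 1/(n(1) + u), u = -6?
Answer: 12025500/3071 ≈ 3915.8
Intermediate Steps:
n(d) = -2*d
k = -⅛ (k = 1/(-2*1 - 6) = 1/(-2 - 6) = 1/(-8) = -⅛ ≈ -0.12500)
O(X) = 4 + 21*X/4 (O(X) = 4 - 6*(-⅛)*7*X = 4 - (-3)*7*X/4 = 4 - (-21)*X/4 = 4 + 21*X/4)
24051/O((-149 + 98)/(-89 - 36)) = 24051/(4 + 21*((-149 + 98)/(-89 - 36))/4) = 24051/(4 + 21*(-51/(-125))/4) = 24051/(4 + 21*(-51*(-1/125))/4) = 24051/(4 + (21/4)*(51/125)) = 24051/(4 + 1071/500) = 24051/(3071/500) = 24051*(500/3071) = 12025500/3071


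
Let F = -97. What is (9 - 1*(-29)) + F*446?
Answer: -43224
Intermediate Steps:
(9 - 1*(-29)) + F*446 = (9 - 1*(-29)) - 97*446 = (9 + 29) - 43262 = 38 - 43262 = -43224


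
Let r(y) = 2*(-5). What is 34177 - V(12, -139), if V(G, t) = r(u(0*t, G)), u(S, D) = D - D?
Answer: 34187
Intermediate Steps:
u(S, D) = 0
r(y) = -10
V(G, t) = -10
34177 - V(12, -139) = 34177 - 1*(-10) = 34177 + 10 = 34187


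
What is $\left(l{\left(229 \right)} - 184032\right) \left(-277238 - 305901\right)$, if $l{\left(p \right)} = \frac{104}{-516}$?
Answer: $\frac{13843809663406}{129} \approx 1.0732 \cdot 10^{11}$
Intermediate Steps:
$l{\left(p \right)} = - \frac{26}{129}$ ($l{\left(p \right)} = 104 \left(- \frac{1}{516}\right) = - \frac{26}{129}$)
$\left(l{\left(229 \right)} - 184032\right) \left(-277238 - 305901\right) = \left(- \frac{26}{129} - 184032\right) \left(-277238 - 305901\right) = \left(- \frac{23740154}{129}\right) \left(-583139\right) = \frac{13843809663406}{129}$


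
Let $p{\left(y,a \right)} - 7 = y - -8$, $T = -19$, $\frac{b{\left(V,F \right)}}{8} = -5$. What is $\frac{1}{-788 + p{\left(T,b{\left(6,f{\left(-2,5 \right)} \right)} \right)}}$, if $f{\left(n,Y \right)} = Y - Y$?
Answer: $- \frac{1}{792} \approx -0.0012626$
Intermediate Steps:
$f{\left(n,Y \right)} = 0$
$b{\left(V,F \right)} = -40$ ($b{\left(V,F \right)} = 8 \left(-5\right) = -40$)
$p{\left(y,a \right)} = 15 + y$ ($p{\left(y,a \right)} = 7 + \left(y - -8\right) = 7 + \left(y + 8\right) = 7 + \left(8 + y\right) = 15 + y$)
$\frac{1}{-788 + p{\left(T,b{\left(6,f{\left(-2,5 \right)} \right)} \right)}} = \frac{1}{-788 + \left(15 - 19\right)} = \frac{1}{-788 - 4} = \frac{1}{-792} = - \frac{1}{792}$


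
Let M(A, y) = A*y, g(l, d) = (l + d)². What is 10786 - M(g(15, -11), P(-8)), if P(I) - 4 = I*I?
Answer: 9698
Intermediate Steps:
P(I) = 4 + I² (P(I) = 4 + I*I = 4 + I²)
g(l, d) = (d + l)²
10786 - M(g(15, -11), P(-8)) = 10786 - (-11 + 15)²*(4 + (-8)²) = 10786 - 4²*(4 + 64) = 10786 - 16*68 = 10786 - 1*1088 = 10786 - 1088 = 9698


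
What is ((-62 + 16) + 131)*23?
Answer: 1955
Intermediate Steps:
((-62 + 16) + 131)*23 = (-46 + 131)*23 = 85*23 = 1955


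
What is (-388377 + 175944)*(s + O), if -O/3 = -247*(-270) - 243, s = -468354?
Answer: 141840451935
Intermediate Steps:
O = -199341 (O = -3*(-247*(-270) - 243) = -3*(66690 - 243) = -3*66447 = -199341)
(-388377 + 175944)*(s + O) = (-388377 + 175944)*(-468354 - 199341) = -212433*(-667695) = 141840451935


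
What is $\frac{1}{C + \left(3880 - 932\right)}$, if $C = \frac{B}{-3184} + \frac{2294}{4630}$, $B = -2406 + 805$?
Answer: $\frac{7370960}{21736948443} \approx 0.0003391$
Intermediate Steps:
$B = -1601$
$C = \frac{7358363}{7370960}$ ($C = - \frac{1601}{-3184} + \frac{2294}{4630} = \left(-1601\right) \left(- \frac{1}{3184}\right) + 2294 \cdot \frac{1}{4630} = \frac{1601}{3184} + \frac{1147}{2315} = \frac{7358363}{7370960} \approx 0.99829$)
$\frac{1}{C + \left(3880 - 932\right)} = \frac{1}{\frac{7358363}{7370960} + \left(3880 - 932\right)} = \frac{1}{\frac{7358363}{7370960} + 2948} = \frac{1}{\frac{21736948443}{7370960}} = \frac{7370960}{21736948443}$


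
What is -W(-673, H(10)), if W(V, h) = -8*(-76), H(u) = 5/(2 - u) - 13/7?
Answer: -608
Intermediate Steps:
H(u) = -13/7 + 5/(2 - u) (H(u) = 5/(2 - u) - 13*1/7 = 5/(2 - u) - 13/7 = -13/7 + 5/(2 - u))
W(V, h) = 608
-W(-673, H(10)) = -1*608 = -608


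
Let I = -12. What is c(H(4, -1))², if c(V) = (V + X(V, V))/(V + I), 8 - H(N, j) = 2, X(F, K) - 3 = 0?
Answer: 9/4 ≈ 2.2500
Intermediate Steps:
X(F, K) = 3 (X(F, K) = 3 + 0 = 3)
H(N, j) = 6 (H(N, j) = 8 - 1*2 = 8 - 2 = 6)
c(V) = (3 + V)/(-12 + V) (c(V) = (V + 3)/(V - 12) = (3 + V)/(-12 + V))
c(H(4, -1))² = ((3 + 6)/(-12 + 6))² = (9/(-6))² = (-⅙*9)² = (-3/2)² = 9/4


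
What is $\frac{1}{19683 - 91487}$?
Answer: $- \frac{1}{71804} \approx -1.3927 \cdot 10^{-5}$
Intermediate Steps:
$\frac{1}{19683 - 91487} = \frac{1}{-71804} = - \frac{1}{71804}$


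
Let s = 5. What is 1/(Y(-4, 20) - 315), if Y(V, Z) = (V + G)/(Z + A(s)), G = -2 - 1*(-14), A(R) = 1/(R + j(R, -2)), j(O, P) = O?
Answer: -201/63235 ≈ -0.0031786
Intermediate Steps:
A(R) = 1/(2*R) (A(R) = 1/(R + R) = 1/(2*R))
G = 12 (G = -2 + 14 = 12)
Y(V, Z) = (12 + V)/(⅒ + Z) (Y(V, Z) = (V + 12)/(Z + (½)/5) = (12 + V)/(Z + (½)*(⅕)) = (12 + V)/(Z + ⅒) = (12 + V)/(⅒ + Z))
1/(Y(-4, 20) - 315) = 1/(10*(12 - 4)/(1 + 10*20) - 315) = 1/(10*8/(1 + 200) - 315) = 1/(10*8/201 - 315) = 1/(10*(1/201)*8 - 315) = 1/(80/201 - 315) = 1/(-63235/201) = -201/63235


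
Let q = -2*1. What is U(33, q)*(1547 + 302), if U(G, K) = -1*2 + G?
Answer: 57319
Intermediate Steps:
q = -2
U(G, K) = -2 + G
U(33, q)*(1547 + 302) = (-2 + 33)*(1547 + 302) = 31*1849 = 57319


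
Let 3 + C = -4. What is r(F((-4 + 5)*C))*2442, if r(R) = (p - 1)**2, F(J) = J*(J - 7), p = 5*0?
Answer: 2442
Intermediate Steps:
C = -7 (C = -3 - 4 = -7)
p = 0
F(J) = J*(-7 + J)
r(R) = 1 (r(R) = (0 - 1)**2 = (-1)**2 = 1)
r(F((-4 + 5)*C))*2442 = 1*2442 = 2442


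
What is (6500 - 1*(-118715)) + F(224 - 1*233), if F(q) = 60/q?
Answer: 375625/3 ≈ 1.2521e+5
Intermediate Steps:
(6500 - 1*(-118715)) + F(224 - 1*233) = (6500 - 1*(-118715)) + 60/(224 - 1*233) = (6500 + 118715) + 60/(224 - 233) = 125215 + 60/(-9) = 125215 + 60*(-⅑) = 125215 - 20/3 = 375625/3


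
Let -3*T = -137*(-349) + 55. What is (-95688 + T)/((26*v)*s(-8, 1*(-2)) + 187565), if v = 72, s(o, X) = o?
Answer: -111644/172589 ≈ -0.64688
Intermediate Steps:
T = -15956 (T = -(-137*(-349) + 55)/3 = -(47813 + 55)/3 = -⅓*47868 = -15956)
(-95688 + T)/((26*v)*s(-8, 1*(-2)) + 187565) = (-95688 - 15956)/((26*72)*(-8) + 187565) = -111644/(1872*(-8) + 187565) = -111644/(-14976 + 187565) = -111644/172589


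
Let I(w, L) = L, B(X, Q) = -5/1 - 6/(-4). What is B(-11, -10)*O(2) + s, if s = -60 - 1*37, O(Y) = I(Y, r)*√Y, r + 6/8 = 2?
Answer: -97 - 35*√2/8 ≈ -103.19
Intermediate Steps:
r = 5/4 (r = -¾ + 2 = 5/4 ≈ 1.2500)
B(X, Q) = -7/2 (B(X, Q) = -5*1 - 6*(-¼) = -5 + 3/2 = -7/2)
O(Y) = 5*√Y/4
s = -97 (s = -60 - 37 = -97)
B(-11, -10)*O(2) + s = -35*√2/8 - 97 = -97 - 35*√2/8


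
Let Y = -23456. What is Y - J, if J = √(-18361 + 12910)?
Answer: -23456 - I*√5451 ≈ -23456.0 - 73.831*I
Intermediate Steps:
J = I*√5451 (J = √(-5451) = I*√5451 ≈ 73.831*I)
Y - J = -23456 - I*√5451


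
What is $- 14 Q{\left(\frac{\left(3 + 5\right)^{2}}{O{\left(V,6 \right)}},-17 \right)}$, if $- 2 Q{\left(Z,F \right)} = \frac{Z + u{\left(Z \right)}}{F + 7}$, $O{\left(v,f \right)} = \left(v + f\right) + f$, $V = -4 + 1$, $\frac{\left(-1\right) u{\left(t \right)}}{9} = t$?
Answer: $\frac{1792}{45} \approx 39.822$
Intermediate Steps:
$u{\left(t \right)} = - 9 t$
$V = -3$
$O{\left(v,f \right)} = v + 2 f$ ($O{\left(v,f \right)} = \left(f + v\right) + f = v + 2 f$)
$Q{\left(Z,F \right)} = \frac{4 Z}{7 + F}$ ($Q{\left(Z,F \right)} = - \frac{\left(Z - 9 Z\right) \frac{1}{F + 7}}{2} = - \frac{- 8 Z \frac{1}{7 + F}}{2} = - \frac{\left(-8\right) Z \frac{1}{7 + F}}{2} = \frac{4 Z}{7 + F}$)
$- 14 Q{\left(\frac{\left(3 + 5\right)^{2}}{O{\left(V,6 \right)}},-17 \right)} = - 14 \frac{4 \frac{\left(3 + 5\right)^{2}}{-3 + 2 \cdot 6}}{7 - 17} = - 14 \frac{4 \frac{8^{2}}{-3 + 12}}{-10} = - 14 \cdot 4 \cdot \frac{64}{9} \left(- \frac{1}{10}\right) = \left(-14\right) \left(- \frac{128}{45}\right) = \frac{1792}{45}$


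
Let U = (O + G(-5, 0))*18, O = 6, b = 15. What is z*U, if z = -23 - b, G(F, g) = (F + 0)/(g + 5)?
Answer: -3420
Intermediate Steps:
G(F, g) = F/(5 + g)
z = -38 (z = -23 - 1*15 = -23 - 15 = -38)
U = 90 (U = (6 - 5/(5 + 0))*18 = (6 - 5/5)*18 = (6 - 5*⅕)*18 = (6 - 1)*18 = 5*18 = 90)
z*U = -38*90 = -3420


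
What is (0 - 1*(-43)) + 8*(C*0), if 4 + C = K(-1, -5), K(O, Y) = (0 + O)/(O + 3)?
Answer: 43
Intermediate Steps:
K(O, Y) = O/(3 + O)
C = -9/2 (C = -4 - 1/(3 - 1) = -4 - 1/2 = -9/2 ≈ -4.5000)
(0 - 1*(-43)) + 8*(C*0) = (0 - 1*(-43)) + 8*(-9/2*0) = (0 + 43) + 8*0 = 43 + 0 = 43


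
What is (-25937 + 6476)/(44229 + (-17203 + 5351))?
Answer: -19461/32377 ≈ -0.60108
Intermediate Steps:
(-25937 + 6476)/(44229 + (-17203 + 5351)) = -19461/(44229 - 11852) = -19461/32377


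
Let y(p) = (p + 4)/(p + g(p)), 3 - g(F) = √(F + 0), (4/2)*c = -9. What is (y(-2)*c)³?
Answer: -729/(1 - I*√2)³ ≈ 135.0 - 38.184*I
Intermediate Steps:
c = -9/2 (c = (½)*(-9) = -9/2 ≈ -4.5000)
g(F) = 3 - √F (g(F) = 3 - √(F + 0) = 3 - √F)
y(p) = (4 + p)/(3 + p - √p) (y(p) = (p + 4)/(p + (3 - √p)) = (4 + p)/(3 + p - √p))
(y(-2)*c)³ = (((4 - 2)/(3 - 2 - √(-2)))*(-9/2))³ = ((2/(3 - 2 - I*√2))*(-9/2))³ = ((2/(1 - I*√2))*(-9/2))³ = (-9/(1 - I*√2))³ = -729/(1 - I*√2)³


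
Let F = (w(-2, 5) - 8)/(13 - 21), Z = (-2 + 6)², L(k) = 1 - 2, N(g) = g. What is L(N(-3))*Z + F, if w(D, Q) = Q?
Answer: -125/8 ≈ -15.625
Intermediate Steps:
L(k) = -1
Z = 16 (Z = 4² = 16)
F = 3/8 (F = (5 - 8)/(13 - 21) = -3/(-8) = -3*(-⅛) = 3/8 ≈ 0.37500)
L(N(-3))*Z + F = -1*16 + 3/8 = -16 + 3/8 = -125/8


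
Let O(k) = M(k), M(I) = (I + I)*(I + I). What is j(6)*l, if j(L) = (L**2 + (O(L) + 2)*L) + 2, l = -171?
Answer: -156294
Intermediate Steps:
M(I) = 4*I**2 (M(I) = (2*I)*(2*I) = 4*I**2)
O(k) = 4*k**2
j(L) = 2 + L**2 + L*(2 + 4*L**2) (j(L) = (L**2 + (4*L**2 + 2)*L) + 2 = (L**2 + (2 + 4*L**2)*L) + 2 = (L**2 + L*(2 + 4*L**2)) + 2 = 2 + L**2 + L*(2 + 4*L**2))
j(6)*l = (2 + 6**2 + 2*6 + 4*6**3)*(-171) = (2 + 36 + 12 + 4*216)*(-171) = (2 + 36 + 12 + 864)*(-171) = 914*(-171) = -156294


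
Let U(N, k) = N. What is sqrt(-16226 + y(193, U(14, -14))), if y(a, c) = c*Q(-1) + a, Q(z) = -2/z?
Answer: I*sqrt(16005) ≈ 126.51*I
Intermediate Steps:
y(a, c) = a + 2*c (y(a, c) = c*(-2/(-1)) + a = c*(-2*(-1)) + a = c*2 + a = 2*c + a = a + 2*c)
sqrt(-16226 + y(193, U(14, -14))) = sqrt(-16226 + (193 + 2*14)) = sqrt(-16226 + (193 + 28)) = sqrt(-16226 + 221) = sqrt(-16005) = I*sqrt(16005)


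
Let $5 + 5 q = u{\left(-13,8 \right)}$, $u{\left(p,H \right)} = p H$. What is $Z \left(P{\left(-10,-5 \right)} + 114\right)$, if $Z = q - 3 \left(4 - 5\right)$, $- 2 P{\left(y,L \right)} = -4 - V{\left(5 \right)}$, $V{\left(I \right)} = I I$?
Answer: $- \frac{12079}{5} \approx -2415.8$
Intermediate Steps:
$u{\left(p,H \right)} = H p$
$V{\left(I \right)} = I^{2}$
$P{\left(y,L \right)} = \frac{29}{2}$ ($P{\left(y,L \right)} = - \frac{-4 - 5^{2}}{2} = - \frac{-4 - 25}{2} = \left(- \frac{1}{2}\right) \left(-29\right) = \frac{29}{2}$)
$q = - \frac{109}{5}$ ($q = -1 + \frac{8 \left(-13\right)}{5} = -1 + \frac{1}{5} \left(-104\right) = -1 - \frac{104}{5} = - \frac{109}{5} \approx -21.8$)
$Z = - \frac{94}{5}$ ($Z = - \frac{109}{5} - 3 \left(4 - 5\right) = - \frac{109}{5} - 3 \left(-1\right) = - \frac{109}{5} - -3 = - \frac{109}{5} + 3 = - \frac{94}{5} \approx -18.8$)
$Z \left(P{\left(-10,-5 \right)} + 114\right) = - \frac{94 \left(\frac{29}{2} + 114\right)}{5} = \left(- \frac{94}{5}\right) \frac{257}{2} = - \frac{12079}{5}$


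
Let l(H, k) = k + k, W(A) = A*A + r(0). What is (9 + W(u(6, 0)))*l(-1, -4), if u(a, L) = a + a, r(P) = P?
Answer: -1224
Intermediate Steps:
u(a, L) = 2*a
W(A) = A² (W(A) = A*A + 0 = A² + 0 = A²)
l(H, k) = 2*k
(9 + W(u(6, 0)))*l(-1, -4) = (9 + (2*6)²)*(2*(-4)) = (9 + 12²)*(-8) = (9 + 144)*(-8) = 153*(-8) = -1224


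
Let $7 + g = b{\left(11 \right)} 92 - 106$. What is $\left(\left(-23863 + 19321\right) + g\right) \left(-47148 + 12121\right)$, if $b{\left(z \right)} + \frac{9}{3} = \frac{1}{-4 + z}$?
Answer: $\frac{1205804475}{7} \approx 1.7226 \cdot 10^{8}$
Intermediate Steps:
$b{\left(z \right)} = -3 + \frac{1}{-4 + z}$
$g = - \frac{2631}{7}$ ($g = -7 + \left(\frac{13 - 33}{-4 + 11} \cdot 92 - 106\right) = -7 + \left(\frac{13 - 33}{7} \cdot 92 - 106\right) = -7 + \left(\frac{1}{7} \left(-20\right) 92 - 106\right) = -7 - \frac{2582}{7} = - \frac{2631}{7} \approx -375.86$)
$\left(\left(-23863 + 19321\right) + g\right) \left(-47148 + 12121\right) = \left(\left(-23863 + 19321\right) - \frac{2631}{7}\right) \left(-47148 + 12121\right) = \left(-4542 - \frac{2631}{7}\right) \left(-35027\right) = \left(- \frac{34425}{7}\right) \left(-35027\right) = \frac{1205804475}{7}$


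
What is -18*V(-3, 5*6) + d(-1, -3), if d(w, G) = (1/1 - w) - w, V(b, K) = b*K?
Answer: 1623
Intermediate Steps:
V(b, K) = K*b
d(w, G) = 1 - 2*w (d(w, G) = (1 - w) - w = 1 - 2*w)
-18*V(-3, 5*6) + d(-1, -3) = -18*5*6*(-3) + (1 - 2*(-1)) = -540*(-3) + (1 + 2) = -18*(-90) + 3 = 1620 + 3 = 1623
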